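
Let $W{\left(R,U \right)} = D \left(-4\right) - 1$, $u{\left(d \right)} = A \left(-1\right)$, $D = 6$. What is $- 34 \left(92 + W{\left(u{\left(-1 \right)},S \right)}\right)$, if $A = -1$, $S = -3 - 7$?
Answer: $-2278$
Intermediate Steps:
$S = -10$ ($S = -3 - 7 = -10$)
$u{\left(d \right)} = 1$ ($u{\left(d \right)} = \left(-1\right) \left(-1\right) = 1$)
$W{\left(R,U \right)} = -25$ ($W{\left(R,U \right)} = 6 \left(-4\right) - 1 = -24 - 1 = -25$)
$- 34 \left(92 + W{\left(u{\left(-1 \right)},S \right)}\right) = - 34 \left(92 - 25\right) = \left(-34\right) 67 = -2278$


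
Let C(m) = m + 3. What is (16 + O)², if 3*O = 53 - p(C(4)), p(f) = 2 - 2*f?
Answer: 12769/9 ≈ 1418.8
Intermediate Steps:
C(m) = 3 + m
O = 65/3 (O = (53 - (2 - 2*(3 + 4)))/3 = (53 - (2 - 2*7))/3 = (53 - (2 - 14))/3 = (53 - 1*(-12))/3 = (53 + 12)/3 = (⅓)*65 = 65/3 ≈ 21.667)
(16 + O)² = (16 + 65/3)² = (113/3)² = 12769/9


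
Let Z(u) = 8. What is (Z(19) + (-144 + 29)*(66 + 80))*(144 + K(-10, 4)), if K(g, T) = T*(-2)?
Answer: -2282352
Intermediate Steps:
K(g, T) = -2*T
(Z(19) + (-144 + 29)*(66 + 80))*(144 + K(-10, 4)) = (8 + (-144 + 29)*(66 + 80))*(144 - 2*4) = (8 - 115*146)*(144 - 8) = (8 - 16790)*136 = -16782*136 = -2282352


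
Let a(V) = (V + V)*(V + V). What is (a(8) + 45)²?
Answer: 90601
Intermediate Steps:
a(V) = 4*V² (a(V) = (2*V)*(2*V) = 4*V²)
(a(8) + 45)² = (4*8² + 45)² = (4*64 + 45)² = (256 + 45)² = 301² = 90601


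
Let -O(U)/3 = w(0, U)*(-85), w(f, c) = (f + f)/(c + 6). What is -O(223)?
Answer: 0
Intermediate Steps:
w(f, c) = 2*f/(6 + c) (w(f, c) = (2*f)/(6 + c) = 2*f/(6 + c))
O(U) = 0 (O(U) = -3*2*0/(6 + U)*(-85) = -0*(-85) = -3*0 = 0)
-O(223) = -1*0 = 0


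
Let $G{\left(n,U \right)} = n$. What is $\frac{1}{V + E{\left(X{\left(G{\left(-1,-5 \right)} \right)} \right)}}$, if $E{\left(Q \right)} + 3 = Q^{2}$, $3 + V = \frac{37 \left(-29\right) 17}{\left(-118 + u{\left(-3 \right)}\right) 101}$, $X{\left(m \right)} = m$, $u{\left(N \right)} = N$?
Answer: $- \frac{12221}{42864} \approx -0.28511$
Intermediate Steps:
$V = - \frac{18422}{12221}$ ($V = -3 + \frac{37 \left(-29\right) 17}{\left(-118 - 3\right) 101} = -3 + \frac{\left(-1073\right) 17}{\left(-121\right) 101} = -3 - \frac{18241}{-12221} = -3 - - \frac{18241}{12221} = -3 + \frac{18241}{12221} = - \frac{18422}{12221} \approx -1.5074$)
$E{\left(Q \right)} = -3 + Q^{2}$
$\frac{1}{V + E{\left(X{\left(G{\left(-1,-5 \right)} \right)} \right)}} = \frac{1}{- \frac{18422}{12221} - \left(3 - \left(-1\right)^{2}\right)} = \frac{1}{- \frac{18422}{12221} + \left(-3 + 1\right)} = \frac{1}{- \frac{18422}{12221} - 2} = \frac{1}{- \frac{42864}{12221}} = - \frac{12221}{42864}$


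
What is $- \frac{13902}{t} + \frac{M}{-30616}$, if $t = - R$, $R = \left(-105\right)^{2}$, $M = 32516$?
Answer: $\frac{799223}{4018350} \approx 0.19889$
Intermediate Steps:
$R = 11025$
$t = -11025$ ($t = \left(-1\right) 11025 = -11025$)
$- \frac{13902}{t} + \frac{M}{-30616} = - \frac{13902}{-11025} + \frac{32516}{-30616} = \left(-13902\right) \left(- \frac{1}{11025}\right) + 32516 \left(- \frac{1}{30616}\right) = \frac{662}{525} - \frac{8129}{7654} = \frac{799223}{4018350}$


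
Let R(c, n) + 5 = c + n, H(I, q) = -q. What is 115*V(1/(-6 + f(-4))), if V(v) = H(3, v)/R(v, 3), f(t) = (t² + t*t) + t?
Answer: 115/43 ≈ 2.6744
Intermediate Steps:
f(t) = t + 2*t² (f(t) = (t² + t²) + t = 2*t² + t = t + 2*t²)
R(c, n) = -5 + c + n (R(c, n) = -5 + (c + n) = -5 + c + n)
V(v) = -v/(-2 + v) (V(v) = (-v)/(-5 + v + 3) = (-v)/(-2 + v) = -v/(-2 + v))
115*V(1/(-6 + f(-4))) = 115*(-1/((-6 - 4*(1 + 2*(-4)))*(-2 + 1/(-6 - 4*(1 + 2*(-4)))))) = 115*(-1/((-6 - 4*(1 - 8))*(-2 + 1/(-6 - 4*(1 - 8))))) = 115*(-1/((-6 - 4*(-7))*(-2 + 1/(-6 - 4*(-7))))) = 115*(-1/((-6 + 28)*(-2 + 1/(-6 + 28)))) = 115*(-1/(22*(-2 + 1/22))) = 115*(-1*1/22/(-2 + 1/22)) = 115*(-1*1/22/(-43/22)) = 115*(-1*1/22*(-22/43)) = 115*(1/43) = 115/43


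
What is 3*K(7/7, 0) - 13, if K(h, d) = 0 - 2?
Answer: -19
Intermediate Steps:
K(h, d) = -2
3*K(7/7, 0) - 13 = 3*(-2) - 13 = -6 - 13 = -19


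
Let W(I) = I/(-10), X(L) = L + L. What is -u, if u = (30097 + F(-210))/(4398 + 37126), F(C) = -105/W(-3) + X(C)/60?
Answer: -7435/10381 ≈ -0.71621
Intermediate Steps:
X(L) = 2*L
W(I) = -I/10 (W(I) = I*(-⅒) = -I/10)
F(C) = -350 + C/30 (F(C) = -105/((-⅒*(-3))) + (2*C)/60 = -105/3/10 + (2*C)*(1/60) = -105*10/3 + C/30 = -350 + C/30)
u = 7435/10381 (u = (30097 + (-350 + (1/30)*(-210)))/(4398 + 37126) = (30097 + (-350 - 7))/41524 = (30097 - 357)*(1/41524) = 29740*(1/41524) = 7435/10381 ≈ 0.71621)
-u = -1*7435/10381 = -7435/10381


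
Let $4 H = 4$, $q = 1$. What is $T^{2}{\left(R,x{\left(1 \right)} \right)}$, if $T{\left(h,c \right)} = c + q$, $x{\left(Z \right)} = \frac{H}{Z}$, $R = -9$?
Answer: $4$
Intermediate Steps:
$H = 1$ ($H = \frac{1}{4} \cdot 4 = 1$)
$x{\left(Z \right)} = \frac{1}{Z}$ ($x{\left(Z \right)} = 1 \frac{1}{Z} = \frac{1}{Z}$)
$T{\left(h,c \right)} = 1 + c$ ($T{\left(h,c \right)} = c + 1 = 1 + c$)
$T^{2}{\left(R,x{\left(1 \right)} \right)} = \left(1 + 1^{-1}\right)^{2} = \left(1 + 1\right)^{2} = 2^{2} = 4$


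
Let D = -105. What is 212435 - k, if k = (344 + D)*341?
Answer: 130936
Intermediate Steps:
k = 81499 (k = (344 - 105)*341 = 239*341 = 81499)
212435 - k = 212435 - 1*81499 = 212435 - 81499 = 130936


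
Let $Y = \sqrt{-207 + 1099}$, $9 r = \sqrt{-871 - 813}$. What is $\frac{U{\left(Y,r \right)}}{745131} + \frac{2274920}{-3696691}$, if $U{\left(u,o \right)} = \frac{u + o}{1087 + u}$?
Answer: $- \frac{2001381424212678412}{3252197301999429717} + \frac{2174 \sqrt{223}}{879759033687} - \frac{4 i \sqrt{93883}}{7917831303183} + \frac{2174 i \sqrt{421}}{7917831303183} \approx -0.61539 + 5.4789 \cdot 10^{-9} i$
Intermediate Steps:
$r = \frac{2 i \sqrt{421}}{9}$ ($r = \frac{\sqrt{-871 - 813}}{9} = \frac{\sqrt{-1684}}{9} = \frac{2 i \sqrt{421}}{9} \approx 4.5596 i$)
$Y = 2 \sqrt{223}$ ($Y = \sqrt{892} = 2 \sqrt{223} \approx 29.866$)
$U{\left(u,o \right)} = \frac{o + u}{1087 + u}$
$\frac{U{\left(Y,r \right)}}{745131} + \frac{2274920}{-3696691} = \frac{\frac{1}{1087 + 2 \sqrt{223}} \left(\frac{2 i \sqrt{421}}{9} + 2 \sqrt{223}\right)}{745131} + \frac{2274920}{-3696691} = \frac{2 \sqrt{223} + \frac{2 i \sqrt{421}}{9}}{1087 + 2 \sqrt{223}} \cdot \frac{1}{745131} + 2274920 \left(- \frac{1}{3696691}\right) = \frac{2 \sqrt{223} + \frac{2 i \sqrt{421}}{9}}{745131 \left(1087 + 2 \sqrt{223}\right)} - \frac{2274920}{3696691} = - \frac{2274920}{3696691} + \frac{2 \sqrt{223} + \frac{2 i \sqrt{421}}{9}}{745131 \left(1087 + 2 \sqrt{223}\right)}$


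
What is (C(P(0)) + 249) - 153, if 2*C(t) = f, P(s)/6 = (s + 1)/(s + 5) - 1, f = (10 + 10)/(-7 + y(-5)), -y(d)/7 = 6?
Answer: 4694/49 ≈ 95.796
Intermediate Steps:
y(d) = -42 (y(d) = -7*6 = -42)
f = -20/49 (f = (10 + 10)/(-7 - 42) = 20/(-49) = 20*(-1/49) = -20/49 ≈ -0.40816)
P(s) = -6 + 6*(1 + s)/(5 + s) (P(s) = 6*((s + 1)/(s + 5) - 1) = 6*((1 + s)/(5 + s) - 1) = 6*(-1 + (1 + s)/(5 + s)) = -6 + 6*(1 + s)/(5 + s))
C(t) = -10/49 (C(t) = (1/2)*(-20/49) = -10/49)
(C(P(0)) + 249) - 153 = (-10/49 + 249) - 153 = 12191/49 - 153 = 4694/49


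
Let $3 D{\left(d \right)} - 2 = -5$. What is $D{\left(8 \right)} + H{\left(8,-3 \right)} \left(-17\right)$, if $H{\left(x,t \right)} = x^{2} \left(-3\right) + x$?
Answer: $3127$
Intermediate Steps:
$D{\left(d \right)} = -1$ ($D{\left(d \right)} = \frac{2}{3} + \frac{1}{3} \left(-5\right) = \frac{2}{3} - \frac{5}{3} = -1$)
$H{\left(x,t \right)} = x - 3 x^{2}$ ($H{\left(x,t \right)} = - 3 x^{2} + x = x - 3 x^{2}$)
$D{\left(8 \right)} + H{\left(8,-3 \right)} \left(-17\right) = -1 + 8 \left(1 - 24\right) \left(-17\right) = -1 + 8 \left(-23\right) \left(-17\right) = -1 - -3128 = -1 + 3128 = 3127$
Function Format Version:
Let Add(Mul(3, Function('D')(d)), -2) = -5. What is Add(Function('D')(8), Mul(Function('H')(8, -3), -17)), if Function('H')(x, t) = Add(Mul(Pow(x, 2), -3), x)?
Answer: 3127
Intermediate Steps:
Function('D')(d) = -1 (Function('D')(d) = Add(Rational(2, 3), Mul(Rational(1, 3), -5)) = Add(Rational(2, 3), Rational(-5, 3)) = -1)
Function('H')(x, t) = Add(x, Mul(-3, Pow(x, 2))) (Function('H')(x, t) = Add(Mul(-3, Pow(x, 2)), x) = Add(x, Mul(-3, Pow(x, 2))))
Add(Function('D')(8), Mul(Function('H')(8, -3), -17)) = Add(-1, Mul(Mul(8, Add(1, Mul(-3, 8))), -17)) = Add(-1, Mul(Mul(8, Add(1, -24)), -17)) = Add(-1, Mul(Mul(8, -23), -17)) = Add(-1, Mul(-184, -17)) = Add(-1, 3128) = 3127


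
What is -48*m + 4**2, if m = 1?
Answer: -32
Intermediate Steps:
-48*m + 4**2 = -48*1 + 4**2 = -48 + 16 = -32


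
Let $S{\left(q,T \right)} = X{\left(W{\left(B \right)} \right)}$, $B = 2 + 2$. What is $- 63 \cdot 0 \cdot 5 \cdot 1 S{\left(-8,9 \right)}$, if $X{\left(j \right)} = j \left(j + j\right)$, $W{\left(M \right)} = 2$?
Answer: $0$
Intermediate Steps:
$B = 4$
$X{\left(j \right)} = 2 j^{2}$ ($X{\left(j \right)} = j 2 j = 2 j^{2}$)
$S{\left(q,T \right)} = 8$ ($S{\left(q,T \right)} = 2 \cdot 2^{2} = 2 \cdot 4 = 8$)
$- 63 \cdot 0 \cdot 5 \cdot 1 S{\left(-8,9 \right)} = - 63 \cdot 0 \cdot 5 \cdot 1 \cdot 8 = - 63 \cdot 0 \cdot 1 \cdot 8 = \left(-63\right) 0 \cdot 8 = 0 \cdot 8 = 0$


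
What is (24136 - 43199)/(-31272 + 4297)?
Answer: 19063/26975 ≈ 0.70669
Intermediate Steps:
(24136 - 43199)/(-31272 + 4297) = -19063/(-26975) = -19063*(-1/26975) = 19063/26975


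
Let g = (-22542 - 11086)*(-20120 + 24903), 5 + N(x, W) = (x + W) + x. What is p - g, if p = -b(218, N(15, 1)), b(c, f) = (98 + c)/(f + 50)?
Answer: 3056011677/19 ≈ 1.6084e+8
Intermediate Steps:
N(x, W) = -5 + W + 2*x (N(x, W) = -5 + ((x + W) + x) = -5 + ((W + x) + x) = -5 + (W + 2*x) = -5 + W + 2*x)
b(c, f) = (98 + c)/(50 + f)
g = -160842724 (g = -33628*4783 = -160842724)
p = -79/19 (p = -(98 + 218)/(50 + (-5 + 1 + 2*15)) = -316/(50 + (-5 + 1 + 30)) = -316/(50 + 26) = -316/76 = -1*79/19 = -79/19 ≈ -4.1579)
p - g = -79/19 - 1*(-160842724) = -79/19 + 160842724 = 3056011677/19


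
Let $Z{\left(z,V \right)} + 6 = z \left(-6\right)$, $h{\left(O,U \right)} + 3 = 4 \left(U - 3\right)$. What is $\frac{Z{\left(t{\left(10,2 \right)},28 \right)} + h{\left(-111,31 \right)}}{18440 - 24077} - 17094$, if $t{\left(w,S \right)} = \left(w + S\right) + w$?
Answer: $- \frac{96358849}{5637} \approx -17094.0$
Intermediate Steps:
$t{\left(w,S \right)} = S + 2 w$ ($t{\left(w,S \right)} = \left(S + w\right) + w = S + 2 w$)
$h{\left(O,U \right)} = -15 + 4 U$ ($h{\left(O,U \right)} = -3 + 4 \left(U - 3\right) = -3 + 4 \left(-3 + U\right) = -3 + \left(-12 + 4 U\right) = -15 + 4 U$)
$Z{\left(z,V \right)} = -6 - 6 z$ ($Z{\left(z,V \right)} = -6 + z \left(-6\right) = -6 - 6 z$)
$\frac{Z{\left(t{\left(10,2 \right)},28 \right)} + h{\left(-111,31 \right)}}{18440 - 24077} - 17094 = \frac{\left(-6 - 6 \left(2 + 2 \cdot 10\right)\right) + \left(-15 + 4 \cdot 31\right)}{18440 - 24077} - 17094 = \frac{\left(-6 - 6 \left(2 + 20\right)\right) + \left(-15 + 124\right)}{-5637} - 17094 = \left(\left(-6 - 132\right) + 109\right) \left(- \frac{1}{5637}\right) - 17094 = \left(-138 + 109\right) \left(- \frac{1}{5637}\right) - 17094 = \left(-29\right) \left(- \frac{1}{5637}\right) - 17094 = \frac{29}{5637} - 17094 = - \frac{96358849}{5637}$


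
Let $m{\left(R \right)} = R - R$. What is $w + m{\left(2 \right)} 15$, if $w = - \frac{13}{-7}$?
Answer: $\frac{13}{7} \approx 1.8571$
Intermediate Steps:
$w = \frac{13}{7}$ ($w = \left(-13\right) \left(- \frac{1}{7}\right) = \frac{13}{7} \approx 1.8571$)
$m{\left(R \right)} = 0$
$w + m{\left(2 \right)} 15 = \frac{13}{7} + 0 \cdot 15 = \frac{13}{7} + 0 = \frac{13}{7}$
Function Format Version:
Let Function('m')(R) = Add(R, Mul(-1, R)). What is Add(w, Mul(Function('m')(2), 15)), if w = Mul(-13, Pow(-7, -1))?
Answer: Rational(13, 7) ≈ 1.8571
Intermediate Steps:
w = Rational(13, 7) (w = Mul(-13, Rational(-1, 7)) = Rational(13, 7) ≈ 1.8571)
Function('m')(R) = 0
Add(w, Mul(Function('m')(2), 15)) = Add(Rational(13, 7), Mul(0, 15)) = Add(Rational(13, 7), 0) = Rational(13, 7)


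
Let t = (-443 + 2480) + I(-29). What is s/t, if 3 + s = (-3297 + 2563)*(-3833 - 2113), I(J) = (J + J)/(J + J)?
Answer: 4364361/2038 ≈ 2141.5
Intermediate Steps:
I(J) = 1 (I(J) = (2*J)/((2*J)) = (2*J)*(1/(2*J)) = 1)
t = 2038 (t = (-443 + 2480) + 1 = 2037 + 1 = 2038)
s = 4364361 (s = -3 + (-3297 + 2563)*(-3833 - 2113) = -3 - 734*(-5946) = -3 + 4364364 = 4364361)
s/t = 4364361/2038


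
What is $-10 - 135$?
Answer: $-145$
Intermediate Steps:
$-10 - 135 = -145$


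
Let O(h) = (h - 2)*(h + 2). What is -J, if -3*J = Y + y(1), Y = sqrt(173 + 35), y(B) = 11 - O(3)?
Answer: 2 + 4*sqrt(13)/3 ≈ 6.8074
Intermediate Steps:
O(h) = (-2 + h)*(2 + h)
y(B) = 6 (y(B) = 11 - (-4 + 3**2) = 11 - (-4 + 9) = 11 - 1*5 = 11 - 5 = 6)
Y = 4*sqrt(13) (Y = sqrt(208) = 4*sqrt(13) ≈ 14.422)
J = -2 - 4*sqrt(13)/3 (J = -(4*sqrt(13) + 6)/3 = -(6 + 4*sqrt(13))/3 = -2 - 4*sqrt(13)/3 ≈ -6.8074)
-J = -(-2 - 4*sqrt(13)/3) = 2 + 4*sqrt(13)/3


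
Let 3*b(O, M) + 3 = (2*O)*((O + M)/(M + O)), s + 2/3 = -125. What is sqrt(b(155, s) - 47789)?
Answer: 2*I*sqrt(107295)/3 ≈ 218.37*I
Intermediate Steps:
s = -377/3 (s = -2/3 - 125 = -377/3 ≈ -125.67)
b(O, M) = -1 + 2*O/3 (b(O, M) = -1 + ((2*O)*((O + M)/(M + O)))/3 = -1 + ((2*O)*((M + O)/(M + O)))/3 = -1 + ((2*O)*1)/3 = -1 + (2*O)/3 = -1 + 2*O/3)
sqrt(b(155, s) - 47789) = sqrt((-1 + (2/3)*155) - 47789) = sqrt((-1 + 310/3) - 47789) = sqrt(307/3 - 47789) = sqrt(-143060/3) = 2*I*sqrt(107295)/3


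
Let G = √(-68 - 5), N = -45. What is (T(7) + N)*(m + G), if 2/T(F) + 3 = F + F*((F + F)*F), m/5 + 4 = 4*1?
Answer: -15524*I*√73/345 ≈ -384.46*I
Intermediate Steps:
G = I*√73 (G = √(-73) = I*√73 ≈ 8.544*I)
m = 0 (m = -20 + 5*(4*1) = -20 + 5*4 = -20 + 20 = 0)
T(F) = 2/(-3 + F + 2*F³) (T(F) = 2/(-3 + (F + F*((F + F)*F))) = 2/(-3 + (F + F*((2*F)*F))) = 2/(-3 + (F + F*(2*F²))) = 2/(-3 + (F + 2*F³)) = 2/(-3 + F + 2*F³))
(T(7) + N)*(m + G) = (2/(-3 + 7 + 2*7³) - 45)*(0 + I*√73) = (2/(-3 + 7 + 2*343) - 45)*(I*√73) = (2/(-3 + 7 + 686) - 45)*(I*√73) = (2/690 - 45)*(I*√73) = (2*(1/690) - 45)*(I*√73) = (1/345 - 45)*(I*√73) = -15524*I*√73/345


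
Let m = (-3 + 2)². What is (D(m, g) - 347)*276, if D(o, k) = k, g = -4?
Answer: -96876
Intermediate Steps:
m = 1 (m = (-1)² = 1)
(D(m, g) - 347)*276 = (-4 - 347)*276 = -351*276 = -96876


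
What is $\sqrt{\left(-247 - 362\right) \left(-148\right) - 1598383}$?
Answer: $i \sqrt{1508251} \approx 1228.1 i$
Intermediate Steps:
$\sqrt{\left(-247 - 362\right) \left(-148\right) - 1598383} = \sqrt{\left(-609\right) \left(-148\right) - 1598383} = \sqrt{90132 - 1598383} = \sqrt{-1508251} = i \sqrt{1508251}$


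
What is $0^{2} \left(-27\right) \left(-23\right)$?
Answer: $0$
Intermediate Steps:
$0^{2} \left(-27\right) \left(-23\right) = 0 \left(-27\right) \left(-23\right) = 0 \left(-23\right) = 0$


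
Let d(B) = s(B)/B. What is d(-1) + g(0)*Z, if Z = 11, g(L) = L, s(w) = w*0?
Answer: 0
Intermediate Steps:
s(w) = 0
d(B) = 0 (d(B) = 0/B = 0)
d(-1) + g(0)*Z = 0 + 0*11 = 0 + 0 = 0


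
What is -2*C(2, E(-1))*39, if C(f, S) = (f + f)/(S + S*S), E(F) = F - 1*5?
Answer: -52/5 ≈ -10.400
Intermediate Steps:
E(F) = -5 + F (E(F) = F - 5 = -5 + F)
C(f, S) = 2*f/(S + S²) (C(f, S) = (2*f)/(S + S²) = 2*f/(S + S²))
-2*C(2, E(-1))*39 = -4*2/((-5 - 1)*(1 + (-5 - 1)))*39 = -4*2/((-6)*(1 - 6))*39 = -4*2*(-1)/(6*(-5))*39 = -4*2*(-1)*(-1)/(6*5)*39 = -2*2/15*39 = -4/15*39 = -52/5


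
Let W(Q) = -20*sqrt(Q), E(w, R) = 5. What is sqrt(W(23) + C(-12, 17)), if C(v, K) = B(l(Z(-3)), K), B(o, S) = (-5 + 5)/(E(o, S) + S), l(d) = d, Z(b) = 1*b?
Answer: 2*I*sqrt(5)*23**(1/4) ≈ 9.7937*I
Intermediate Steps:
Z(b) = b
B(o, S) = 0 (B(o, S) = (-5 + 5)/(5 + S) = 0/(5 + S) = 0)
C(v, K) = 0
sqrt(W(23) + C(-12, 17)) = sqrt(-20*sqrt(23) + 0) = sqrt(-20*sqrt(23)) = 2*I*sqrt(5)*23**(1/4)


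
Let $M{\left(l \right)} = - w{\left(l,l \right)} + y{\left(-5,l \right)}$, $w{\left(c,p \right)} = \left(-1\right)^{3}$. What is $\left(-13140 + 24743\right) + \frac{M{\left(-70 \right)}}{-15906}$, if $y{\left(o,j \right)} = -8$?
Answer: $\frac{184557325}{15906} \approx 11603.0$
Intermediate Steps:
$w{\left(c,p \right)} = -1$
$M{\left(l \right)} = -7$ ($M{\left(l \right)} = \left(-1\right) \left(-1\right) - 8 = 1 - 8 = -7$)
$\left(-13140 + 24743\right) + \frac{M{\left(-70 \right)}}{-15906} = \left(-13140 + 24743\right) - \frac{7}{-15906} = 11603 - - \frac{7}{15906} = 11603 + \frac{7}{15906} = \frac{184557325}{15906}$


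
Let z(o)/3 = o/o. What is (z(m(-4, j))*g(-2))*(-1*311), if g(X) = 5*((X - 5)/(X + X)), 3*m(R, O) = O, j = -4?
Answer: -32655/4 ≈ -8163.8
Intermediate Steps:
m(R, O) = O/3
g(X) = 5*(-5 + X)/(2*X) (g(X) = 5*((-5 + X)/((2*X))) = 5*((-5 + X)*(1/(2*X))) = 5*((-5 + X)/(2*X)) = 5*(-5 + X)/(2*X))
z(o) = 3 (z(o) = 3*(o/o) = 3*1 = 3)
(z(m(-4, j))*g(-2))*(-1*311) = (3*((5/2)*(-5 - 2)/(-2)))*(-1*311) = (3*((5/2)*(-1/2)*(-7)))*(-311) = (3*(35/4))*(-311) = (105/4)*(-311) = -32655/4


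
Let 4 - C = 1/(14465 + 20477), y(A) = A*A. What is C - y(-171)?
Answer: -1021599255/34942 ≈ -29237.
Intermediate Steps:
y(A) = A²
C = 139767/34942 (C = 4 - 1/(14465 + 20477) = 4 - 1/34942 = 139767/34942 ≈ 4.0000)
C - y(-171) = 139767/34942 - 1*(-171)² = 139767/34942 - 1*29241 = 139767/34942 - 29241 = -1021599255/34942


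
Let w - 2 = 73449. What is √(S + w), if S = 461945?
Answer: 2*√133849 ≈ 731.71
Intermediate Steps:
w = 73451 (w = 2 + 73449 = 73451)
√(S + w) = √(461945 + 73451) = √535396 = 2*√133849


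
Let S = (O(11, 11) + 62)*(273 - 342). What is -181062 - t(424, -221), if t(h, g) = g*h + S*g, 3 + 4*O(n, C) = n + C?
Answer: -4420915/4 ≈ -1.1052e+6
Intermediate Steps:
O(n, C) = -¾ + C/4 + n/4 (O(n, C) = -¾ + (n + C)/4 = -¾ + (C + n)/4 = -¾ + (C/4 + n/4) = -¾ + C/4 + n/4)
S = -18423/4 (S = ((-¾ + (¼)*11 + (¼)*11) + 62)*(273 - 342) = ((-¾ + 11/4 + 11/4) + 62)*(-69) = (19/4 + 62)*(-69) = (267/4)*(-69) = -18423/4 ≈ -4605.8)
t(h, g) = -18423*g/4 + g*h (t(h, g) = g*h - 18423*g/4 = -18423*g/4 + g*h)
-181062 - t(424, -221) = -181062 - (-221)*(-18423 + 4*424)/4 = -181062 - (-221)*(-18423 + 1696)/4 = -181062 - (-221)*(-16727)/4 = -181062 - 1*3696667/4 = -181062 - 3696667/4 = -4420915/4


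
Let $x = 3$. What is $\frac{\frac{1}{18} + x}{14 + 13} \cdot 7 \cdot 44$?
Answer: $\frac{8470}{243} \approx 34.856$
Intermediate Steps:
$\frac{\frac{1}{18} + x}{14 + 13} \cdot 7 \cdot 44 = \frac{\frac{1}{18} + 3}{14 + 13} \cdot 7 \cdot 44 = \frac{\frac{1}{18} + 3}{27} \cdot 7 \cdot 44 = \frac{55}{18} \cdot \frac{1}{27} \cdot 7 \cdot 44 = \frac{55}{486} \cdot 7 \cdot 44 = \frac{385}{486} \cdot 44 = \frac{8470}{243}$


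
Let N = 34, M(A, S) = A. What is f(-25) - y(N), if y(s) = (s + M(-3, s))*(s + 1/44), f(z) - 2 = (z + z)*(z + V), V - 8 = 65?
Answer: -151919/44 ≈ -3452.7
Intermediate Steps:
V = 73 (V = 8 + 65 = 73)
f(z) = 2 + 2*z*(73 + z) (f(z) = 2 + (z + z)*(z + 73) = 2 + (2*z)*(73 + z) = 2 + 2*z*(73 + z))
y(s) = (-3 + s)*(1/44 + s) (y(s) = (s - 3)*(s + 1/44) = (-3 + s)*(s + 1/44) = (-3 + s)*(1/44 + s))
f(-25) - y(N) = (2 + 2*(-25)**2 + 146*(-25)) - (-3/44 + 34**2 - 131/44*34) = (2 + 2*625 - 3650) - (-3/44 + 1156 - 2227/22) = (2 + 1250 - 3650) - 1*46407/44 = -2398 - 46407/44 = -151919/44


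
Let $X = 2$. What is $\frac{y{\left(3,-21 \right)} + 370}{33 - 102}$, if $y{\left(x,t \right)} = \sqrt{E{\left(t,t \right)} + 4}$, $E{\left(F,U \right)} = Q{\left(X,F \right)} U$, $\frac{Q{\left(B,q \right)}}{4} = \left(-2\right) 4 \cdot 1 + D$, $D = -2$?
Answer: $- \frac{370}{69} - \frac{2 \sqrt{211}}{69} \approx -5.7834$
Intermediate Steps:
$Q{\left(B,q \right)} = -40$ ($Q{\left(B,q \right)} = 4 \left(\left(-2\right) 4 \cdot 1 - 2\right) = 4 \left(\left(-8\right) 1 - 2\right) = 4 \left(-8 - 2\right) = 4 \left(-10\right) = -40$)
$E{\left(F,U \right)} = - 40 U$
$y{\left(x,t \right)} = \sqrt{4 - 40 t}$ ($y{\left(x,t \right)} = \sqrt{- 40 t + 4} = \sqrt{4 - 40 t}$)
$\frac{y{\left(3,-21 \right)} + 370}{33 - 102} = \frac{2 \sqrt{1 - -210} + 370}{33 - 102} = \frac{2 \sqrt{1 + 210} + 370}{-69} = \left(2 \sqrt{211} + 370\right) \left(- \frac{1}{69}\right) = \left(370 + 2 \sqrt{211}\right) \left(- \frac{1}{69}\right) = - \frac{370}{69} - \frac{2 \sqrt{211}}{69}$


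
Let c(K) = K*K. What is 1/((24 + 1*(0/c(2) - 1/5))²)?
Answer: 25/14161 ≈ 0.0017654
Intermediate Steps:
c(K) = K²
1/((24 + 1*(0/c(2) - 1/5))²) = 1/((24 + 1*(0/(2²) - 1/5))²) = 1/((24 + 1*(0/4 - 1*⅕))²) = 1/((24 + 1*(0*(¼) - ⅕))²) = 1/((24 + 1*(0 - ⅕))²) = 1/((24 + 1*(-⅕))²) = 1/((24 - ⅕)²) = 1/((119/5)²) = 1/(14161/25) = 25/14161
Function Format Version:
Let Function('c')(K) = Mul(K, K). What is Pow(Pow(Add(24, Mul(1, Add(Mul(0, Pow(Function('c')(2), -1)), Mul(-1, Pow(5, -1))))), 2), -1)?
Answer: Rational(25, 14161) ≈ 0.0017654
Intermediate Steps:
Function('c')(K) = Pow(K, 2)
Pow(Pow(Add(24, Mul(1, Add(Mul(0, Pow(Function('c')(2), -1)), Mul(-1, Pow(5, -1))))), 2), -1) = Pow(Pow(Add(24, Mul(1, Add(Mul(0, Pow(Pow(2, 2), -1)), Mul(-1, Pow(5, -1))))), 2), -1) = Pow(Pow(Add(24, Mul(1, Add(Mul(0, Pow(4, -1)), Mul(-1, Rational(1, 5))))), 2), -1) = Pow(Pow(Add(24, Mul(1, Add(Mul(0, Rational(1, 4)), Rational(-1, 5)))), 2), -1) = Pow(Pow(Add(24, Mul(1, Add(0, Rational(-1, 5)))), 2), -1) = Pow(Pow(Add(24, Mul(1, Rational(-1, 5))), 2), -1) = Pow(Pow(Add(24, Rational(-1, 5)), 2), -1) = Pow(Pow(Rational(119, 5), 2), -1) = Pow(Rational(14161, 25), -1) = Rational(25, 14161)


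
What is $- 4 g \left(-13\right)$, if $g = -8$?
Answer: $-416$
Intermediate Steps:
$- 4 g \left(-13\right) = \left(-4\right) \left(-8\right) \left(-13\right) = 32 \left(-13\right) = -416$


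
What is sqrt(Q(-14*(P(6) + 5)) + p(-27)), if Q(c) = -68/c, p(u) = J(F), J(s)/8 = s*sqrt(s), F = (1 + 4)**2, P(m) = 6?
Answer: sqrt(5931618)/77 ≈ 31.630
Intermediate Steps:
F = 25 (F = 5**2 = 25)
J(s) = 8*s**(3/2) (J(s) = 8*(s*sqrt(s)) = 8*s**(3/2))
p(u) = 1000 (p(u) = 8*25**(3/2) = 8*125 = 1000)
sqrt(Q(-14*(P(6) + 5)) + p(-27)) = sqrt(-68*(-1/(14*(6 + 5))) + 1000) = sqrt(-68/((-14*11)) + 1000) = sqrt(-68/(-154) + 1000) = sqrt(-68*(-1/154) + 1000) = sqrt(34/77 + 1000) = sqrt(77034/77) = sqrt(5931618)/77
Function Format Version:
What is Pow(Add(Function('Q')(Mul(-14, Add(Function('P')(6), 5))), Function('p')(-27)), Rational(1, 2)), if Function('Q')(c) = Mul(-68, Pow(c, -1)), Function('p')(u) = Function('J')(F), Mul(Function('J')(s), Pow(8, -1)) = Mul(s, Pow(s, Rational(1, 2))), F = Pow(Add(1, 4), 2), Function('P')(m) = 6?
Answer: Mul(Rational(1, 77), Pow(5931618, Rational(1, 2))) ≈ 31.630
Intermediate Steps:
F = 25 (F = Pow(5, 2) = 25)
Function('J')(s) = Mul(8, Pow(s, Rational(3, 2))) (Function('J')(s) = Mul(8, Mul(s, Pow(s, Rational(1, 2)))) = Mul(8, Pow(s, Rational(3, 2))))
Function('p')(u) = 1000 (Function('p')(u) = Mul(8, Pow(25, Rational(3, 2))) = Mul(8, 125) = 1000)
Pow(Add(Function('Q')(Mul(-14, Add(Function('P')(6), 5))), Function('p')(-27)), Rational(1, 2)) = Pow(Add(Mul(-68, Pow(Mul(-14, Add(6, 5)), -1)), 1000), Rational(1, 2)) = Pow(Add(Mul(-68, Pow(Mul(-14, 11), -1)), 1000), Rational(1, 2)) = Pow(Add(Mul(-68, Pow(-154, -1)), 1000), Rational(1, 2)) = Pow(Add(Mul(-68, Rational(-1, 154)), 1000), Rational(1, 2)) = Pow(Add(Rational(34, 77), 1000), Rational(1, 2)) = Pow(Rational(77034, 77), Rational(1, 2)) = Mul(Rational(1, 77), Pow(5931618, Rational(1, 2)))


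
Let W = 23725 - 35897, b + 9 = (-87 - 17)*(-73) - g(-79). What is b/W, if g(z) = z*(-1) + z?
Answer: -7583/12172 ≈ -0.62299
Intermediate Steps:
g(z) = 0 (g(z) = -z + z = 0)
b = 7583 (b = -9 + ((-87 - 17)*(-73) - 1*0) = -9 + (-104*(-73) + 0) = -9 + (7592 + 0) = -9 + 7592 = 7583)
W = -12172
b/W = 7583/(-12172) = 7583*(-1/12172) = -7583/12172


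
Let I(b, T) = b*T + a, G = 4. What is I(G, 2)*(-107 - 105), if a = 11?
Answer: -4028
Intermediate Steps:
I(b, T) = 11 + T*b (I(b, T) = b*T + 11 = T*b + 11 = 11 + T*b)
I(G, 2)*(-107 - 105) = (11 + 2*4)*(-107 - 105) = (11 + 8)*(-212) = 19*(-212) = -4028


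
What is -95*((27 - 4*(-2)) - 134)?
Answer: 9405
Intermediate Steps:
-95*((27 - 4*(-2)) - 134) = -95*((27 + 8) - 134) = -95*(35 - 134) = -95*(-99) = 9405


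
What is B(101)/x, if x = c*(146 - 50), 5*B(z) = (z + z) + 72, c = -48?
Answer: -137/11520 ≈ -0.011892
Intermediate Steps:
B(z) = 72/5 + 2*z/5 (B(z) = ((z + z) + 72)/5 = (2*z + 72)/5 = (72 + 2*z)/5 = 72/5 + 2*z/5)
x = -4608 (x = -48*(146 - 50) = -48*96 = -4608)
B(101)/x = (72/5 + (⅖)*101)/(-4608) = (72/5 + 202/5)*(-1/4608) = (274/5)*(-1/4608) = -137/11520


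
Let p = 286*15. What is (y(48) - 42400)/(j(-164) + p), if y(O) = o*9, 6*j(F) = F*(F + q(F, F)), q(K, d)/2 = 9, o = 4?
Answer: -63546/12421 ≈ -5.1160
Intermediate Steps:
q(K, d) = 18 (q(K, d) = 2*9 = 18)
p = 4290
j(F) = F*(18 + F)/6 (j(F) = (F*(F + 18))/6 = (F*(18 + F))/6 = F*(18 + F)/6)
y(O) = 36 (y(O) = 4*9 = 36)
(y(48) - 42400)/(j(-164) + p) = (36 - 42400)/((⅙)*(-164)*(18 - 164) + 4290) = -42364/((⅙)*(-164)*(-146) + 4290) = -42364/(11972/3 + 4290) = -42364/24842/3 = -42364*3/24842 = -63546/12421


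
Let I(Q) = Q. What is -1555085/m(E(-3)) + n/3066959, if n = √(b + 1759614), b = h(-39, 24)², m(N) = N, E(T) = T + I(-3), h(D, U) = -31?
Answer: 1555085/6 + 5*√70423/3066959 ≈ 2.5918e+5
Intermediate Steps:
E(T) = -3 + T (E(T) = T - 3 = -3 + T)
b = 961 (b = (-31)² = 961)
n = 5*√70423 (n = √(961 + 1759614) = √1760575 = 5*√70423 ≈ 1326.9)
-1555085/m(E(-3)) + n/3066959 = -1555085/(-3 - 3) + (5*√70423)/3066959 = -1555085/(-6) + (5*√70423)*(1/3066959) = -1555085*(-⅙) + 5*√70423/3066959 = 1555085/6 + 5*√70423/3066959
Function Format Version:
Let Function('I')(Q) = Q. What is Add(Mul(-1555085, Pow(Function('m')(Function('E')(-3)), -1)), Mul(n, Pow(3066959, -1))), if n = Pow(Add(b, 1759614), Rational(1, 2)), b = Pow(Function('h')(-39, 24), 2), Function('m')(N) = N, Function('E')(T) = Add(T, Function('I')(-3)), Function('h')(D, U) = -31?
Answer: Add(Rational(1555085, 6), Mul(Rational(5, 3066959), Pow(70423, Rational(1, 2)))) ≈ 2.5918e+5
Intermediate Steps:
Function('E')(T) = Add(-3, T) (Function('E')(T) = Add(T, -3) = Add(-3, T))
b = 961 (b = Pow(-31, 2) = 961)
n = Mul(5, Pow(70423, Rational(1, 2))) (n = Pow(Add(961, 1759614), Rational(1, 2)) = Pow(1760575, Rational(1, 2)) = Mul(5, Pow(70423, Rational(1, 2))) ≈ 1326.9)
Add(Mul(-1555085, Pow(Function('m')(Function('E')(-3)), -1)), Mul(n, Pow(3066959, -1))) = Add(Mul(-1555085, Pow(Add(-3, -3), -1)), Mul(Mul(5, Pow(70423, Rational(1, 2))), Pow(3066959, -1))) = Add(Mul(-1555085, Pow(-6, -1)), Mul(Mul(5, Pow(70423, Rational(1, 2))), Rational(1, 3066959))) = Add(Mul(-1555085, Rational(-1, 6)), Mul(Rational(5, 3066959), Pow(70423, Rational(1, 2)))) = Add(Rational(1555085, 6), Mul(Rational(5, 3066959), Pow(70423, Rational(1, 2))))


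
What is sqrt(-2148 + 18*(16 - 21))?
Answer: I*sqrt(2238) ≈ 47.307*I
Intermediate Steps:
sqrt(-2148 + 18*(16 - 21)) = sqrt(-2148 + 18*(-5)) = sqrt(-2148 - 90) = sqrt(-2238) = I*sqrt(2238)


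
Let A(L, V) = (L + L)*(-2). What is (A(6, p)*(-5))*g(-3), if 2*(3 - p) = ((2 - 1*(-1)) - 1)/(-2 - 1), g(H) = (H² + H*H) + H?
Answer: 1800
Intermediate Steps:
g(H) = H + 2*H² (g(H) = (H² + H²) + H = 2*H² + H = H + 2*H²)
p = 10/3 (p = 3 - ((2 - 1*(-1)) - 1)/(2*(-2 - 1)) = 3 - ((2 + 1) - 1)/(2*(-3)) = 3 - (3 - 1)*(-1)/(2*3) = 3 - (-1)/3 = 3 - ½*(-⅔) = 3 + ⅓ = 10/3 ≈ 3.3333)
A(L, V) = -4*L (A(L, V) = (2*L)*(-2) = -4*L)
(A(6, p)*(-5))*g(-3) = (-4*6*(-5))*(-3*(1 + 2*(-3))) = (-24*(-5))*(-3*(1 - 6)) = 120*(-3*(-5)) = 120*15 = 1800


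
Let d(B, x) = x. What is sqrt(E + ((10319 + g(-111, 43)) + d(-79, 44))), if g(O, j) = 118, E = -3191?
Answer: 27*sqrt(10) ≈ 85.381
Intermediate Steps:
sqrt(E + ((10319 + g(-111, 43)) + d(-79, 44))) = sqrt(-3191 + ((10319 + 118) + 44)) = sqrt(-3191 + (10437 + 44)) = sqrt(-3191 + 10481) = sqrt(7290) = 27*sqrt(10)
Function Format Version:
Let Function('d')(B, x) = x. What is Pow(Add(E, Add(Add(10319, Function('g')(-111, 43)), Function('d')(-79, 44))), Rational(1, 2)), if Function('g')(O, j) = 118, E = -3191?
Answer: Mul(27, Pow(10, Rational(1, 2))) ≈ 85.381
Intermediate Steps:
Pow(Add(E, Add(Add(10319, Function('g')(-111, 43)), Function('d')(-79, 44))), Rational(1, 2)) = Pow(Add(-3191, Add(Add(10319, 118), 44)), Rational(1, 2)) = Pow(Add(-3191, Add(10437, 44)), Rational(1, 2)) = Pow(Add(-3191, 10481), Rational(1, 2)) = Pow(7290, Rational(1, 2)) = Mul(27, Pow(10, Rational(1, 2)))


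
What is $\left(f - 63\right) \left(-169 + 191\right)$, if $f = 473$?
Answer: $9020$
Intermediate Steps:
$\left(f - 63\right) \left(-169 + 191\right) = \left(473 - 63\right) \left(-169 + 191\right) = 410 \cdot 22 = 9020$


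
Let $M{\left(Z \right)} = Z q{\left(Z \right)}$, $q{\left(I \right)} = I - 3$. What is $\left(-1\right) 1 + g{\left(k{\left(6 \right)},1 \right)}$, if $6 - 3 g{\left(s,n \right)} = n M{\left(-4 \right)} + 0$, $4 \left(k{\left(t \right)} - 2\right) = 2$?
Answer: $- \frac{25}{3} \approx -8.3333$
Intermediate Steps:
$k{\left(t \right)} = \frac{5}{2}$ ($k{\left(t \right)} = 2 + \frac{1}{4} \cdot 2 = 2 + \frac{1}{2} = \frac{5}{2}$)
$q{\left(I \right)} = -3 + I$
$M{\left(Z \right)} = Z \left(-3 + Z\right)$
$g{\left(s,n \right)} = 2 - \frac{28 n}{3}$ ($g{\left(s,n \right)} = 2 - \frac{n \left(- 4 \left(-3 - 4\right)\right) + 0}{3} = 2 - \frac{n \left(\left(-4\right) \left(-7\right)\right) + 0}{3} = 2 - \frac{n 28 + 0}{3} = 2 - \frac{28 n + 0}{3} = 2 - \frac{28 n}{3}$)
$\left(-1\right) 1 + g{\left(k{\left(6 \right)},1 \right)} = \left(-1\right) 1 + \left(2 - \frac{28}{3}\right) = -1 + \left(2 - \frac{28}{3}\right) = -1 - \frac{22}{3} = - \frac{25}{3}$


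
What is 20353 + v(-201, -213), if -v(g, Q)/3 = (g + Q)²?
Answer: -493835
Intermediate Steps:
v(g, Q) = -3*(Q + g)² (v(g, Q) = -3*(g + Q)² = -3*(Q + g)²)
20353 + v(-201, -213) = 20353 - 3*(-213 - 201)² = 20353 - 3*(-414)² = 20353 - 3*171396 = 20353 - 514188 = -493835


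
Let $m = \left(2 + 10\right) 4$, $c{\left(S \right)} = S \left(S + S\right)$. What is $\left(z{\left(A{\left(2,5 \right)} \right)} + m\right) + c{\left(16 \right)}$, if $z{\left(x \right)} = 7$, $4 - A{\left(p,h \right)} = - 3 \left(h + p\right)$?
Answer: $567$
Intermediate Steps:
$c{\left(S \right)} = 2 S^{2}$ ($c{\left(S \right)} = S 2 S = 2 S^{2}$)
$m = 48$ ($m = 12 \cdot 4 = 48$)
$A{\left(p,h \right)} = 4 + 3 h + 3 p$ ($A{\left(p,h \right)} = 4 - - 3 \left(h + p\right) = 4 - \left(- 3 h - 3 p\right) = 4 + \left(3 h + 3 p\right) = 4 + 3 h + 3 p$)
$\left(z{\left(A{\left(2,5 \right)} \right)} + m\right) + c{\left(16 \right)} = \left(7 + 48\right) + 2 \cdot 16^{2} = 55 + 2 \cdot 256 = 55 + 512 = 567$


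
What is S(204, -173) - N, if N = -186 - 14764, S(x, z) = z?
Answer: 14777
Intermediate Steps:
N = -14950
S(204, -173) - N = -173 - 1*(-14950) = -173 + 14950 = 14777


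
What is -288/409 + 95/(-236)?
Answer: -106823/96524 ≈ -1.1067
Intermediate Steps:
-288/409 + 95/(-236) = -288*1/409 + 95*(-1/236) = -288/409 - 95/236 = -106823/96524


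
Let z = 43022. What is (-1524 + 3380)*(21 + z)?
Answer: 79887808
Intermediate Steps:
(-1524 + 3380)*(21 + z) = (-1524 + 3380)*(21 + 43022) = 1856*43043 = 79887808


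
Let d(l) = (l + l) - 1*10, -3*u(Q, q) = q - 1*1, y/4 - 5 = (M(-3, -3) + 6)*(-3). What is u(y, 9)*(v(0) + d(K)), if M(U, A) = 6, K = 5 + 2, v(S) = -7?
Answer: 8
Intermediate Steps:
K = 7
y = -124 (y = 20 + 4*((6 + 6)*(-3)) = 20 + 4*(12*(-3)) = 20 + 4*(-36) = 20 - 144 = -124)
u(Q, q) = 1/3 - q/3 (u(Q, q) = -(q - 1*1)/3 = -(q - 1)/3 = -(-1 + q)/3 = 1/3 - q/3)
d(l) = -10 + 2*l (d(l) = 2*l - 10 = -10 + 2*l)
u(y, 9)*(v(0) + d(K)) = (1/3 - 1/3*9)*(-7 + (-10 + 2*7)) = (1/3 - 3)*(-7 + (-10 + 14)) = -8*(-7 + 4)/3 = -8/3*(-3) = 8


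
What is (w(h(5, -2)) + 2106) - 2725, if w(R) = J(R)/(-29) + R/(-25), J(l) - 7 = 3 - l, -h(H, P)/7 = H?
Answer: -89777/145 ≈ -619.15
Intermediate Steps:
h(H, P) = -7*H
J(l) = 10 - l (J(l) = 7 + (3 - l) = 10 - l)
w(R) = -10/29 - 4*R/725 (w(R) = (10 - R)/(-29) + R/(-25) = (10 - R)*(-1/29) + R*(-1/25) = (-10/29 + R/29) - R/25 = -10/29 - 4*R/725)
(w(h(5, -2)) + 2106) - 2725 = ((-10/29 - (-28)*5/725) + 2106) - 2725 = ((-10/29 - 4/725*(-35)) + 2106) - 2725 = ((-10/29 + 28/145) + 2106) - 2725 = (-22/145 + 2106) - 2725 = 305348/145 - 2725 = -89777/145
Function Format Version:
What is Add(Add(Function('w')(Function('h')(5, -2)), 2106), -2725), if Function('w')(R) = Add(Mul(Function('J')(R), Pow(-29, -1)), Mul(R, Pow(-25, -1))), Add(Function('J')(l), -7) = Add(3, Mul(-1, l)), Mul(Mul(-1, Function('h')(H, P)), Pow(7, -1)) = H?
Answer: Rational(-89777, 145) ≈ -619.15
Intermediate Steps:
Function('h')(H, P) = Mul(-7, H)
Function('J')(l) = Add(10, Mul(-1, l)) (Function('J')(l) = Add(7, Add(3, Mul(-1, l))) = Add(10, Mul(-1, l)))
Function('w')(R) = Add(Rational(-10, 29), Mul(Rational(-4, 725), R)) (Function('w')(R) = Add(Mul(Add(10, Mul(-1, R)), Pow(-29, -1)), Mul(R, Pow(-25, -1))) = Add(Mul(Add(10, Mul(-1, R)), Rational(-1, 29)), Mul(R, Rational(-1, 25))) = Add(Add(Rational(-10, 29), Mul(Rational(1, 29), R)), Mul(Rational(-1, 25), R)) = Add(Rational(-10, 29), Mul(Rational(-4, 725), R)))
Add(Add(Function('w')(Function('h')(5, -2)), 2106), -2725) = Add(Add(Add(Rational(-10, 29), Mul(Rational(-4, 725), Mul(-7, 5))), 2106), -2725) = Add(Add(Add(Rational(-10, 29), Mul(Rational(-4, 725), -35)), 2106), -2725) = Add(Add(Add(Rational(-10, 29), Rational(28, 145)), 2106), -2725) = Add(Add(Rational(-22, 145), 2106), -2725) = Add(Rational(305348, 145), -2725) = Rational(-89777, 145)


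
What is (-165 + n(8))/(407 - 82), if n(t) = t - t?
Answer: -33/65 ≈ -0.50769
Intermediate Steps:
n(t) = 0
(-165 + n(8))/(407 - 82) = (-165 + 0)/(407 - 82) = -165/325 = -165*1/325 = -33/65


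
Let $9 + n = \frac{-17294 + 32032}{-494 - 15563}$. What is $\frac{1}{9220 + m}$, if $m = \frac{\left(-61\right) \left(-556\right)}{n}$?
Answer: $\frac{159251}{923705008} \approx 0.0001724$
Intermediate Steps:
$n = - \frac{159251}{16057}$ ($n = -9 + \frac{-17294 + 32032}{-494 - 15563} = -9 + \frac{14738}{-16057} = -9 + 14738 \left(- \frac{1}{16057}\right) = -9 - \frac{14738}{16057} = - \frac{159251}{16057} \approx -9.9178$)
$m = - \frac{544589212}{159251}$ ($m = \frac{\left(-61\right) \left(-556\right)}{- \frac{159251}{16057}} = 33916 \left(- \frac{16057}{159251}\right) = - \frac{544589212}{159251} \approx -3419.7$)
$\frac{1}{9220 + m} = \frac{1}{9220 - \frac{544589212}{159251}} = \frac{1}{\frac{923705008}{159251}} = \frac{159251}{923705008}$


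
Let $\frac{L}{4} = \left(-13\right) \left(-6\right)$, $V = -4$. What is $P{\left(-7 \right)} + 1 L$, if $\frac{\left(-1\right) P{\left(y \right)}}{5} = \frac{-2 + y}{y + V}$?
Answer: $\frac{3387}{11} \approx 307.91$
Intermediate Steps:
$L = 312$ ($L = 4 \left(\left(-13\right) \left(-6\right)\right) = 4 \cdot 78 = 312$)
$P{\left(y \right)} = - \frac{5 \left(-2 + y\right)}{-4 + y}$ ($P{\left(y \right)} = - 5 \frac{-2 + y}{y - 4} = - 5 \frac{-2 + y}{-4 + y} = - \frac{5 \left(-2 + y\right)}{-4 + y}$)
$P{\left(-7 \right)} + 1 L = \frac{5 \left(2 - -7\right)}{-4 - 7} + 1 \cdot 312 = \frac{5 \left(2 + 7\right)}{-11} + 312 = 5 \left(- \frac{1}{11}\right) 9 + 312 = - \frac{45}{11} + 312 = \frac{3387}{11}$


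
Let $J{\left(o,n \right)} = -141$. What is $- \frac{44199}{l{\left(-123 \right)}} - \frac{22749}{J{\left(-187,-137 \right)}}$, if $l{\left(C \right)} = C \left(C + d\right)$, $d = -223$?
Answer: $\frac{106879987}{666742} \approx 160.3$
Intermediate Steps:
$l{\left(C \right)} = C \left(-223 + C\right)$ ($l{\left(C \right)} = C \left(C - 223\right) = C \left(-223 + C\right)$)
$- \frac{44199}{l{\left(-123 \right)}} - \frac{22749}{J{\left(-187,-137 \right)}} = - \frac{44199}{\left(-123\right) \left(-223 - 123\right)} - \frac{22749}{-141} = - \frac{44199}{\left(-123\right) \left(-346\right)} - - \frac{7583}{47} = - \frac{44199}{42558} + \frac{7583}{47} = \left(-44199\right) \frac{1}{42558} + \frac{7583}{47} = - \frac{14733}{14186} + \frac{7583}{47} = \frac{106879987}{666742}$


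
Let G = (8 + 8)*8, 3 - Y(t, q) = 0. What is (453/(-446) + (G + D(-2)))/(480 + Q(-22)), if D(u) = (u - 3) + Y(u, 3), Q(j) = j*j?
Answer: 55743/429944 ≈ 0.12965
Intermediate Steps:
Y(t, q) = 3 (Y(t, q) = 3 - 1*0 = 3 + 0 = 3)
Q(j) = j²
D(u) = u (D(u) = (u - 3) + 3 = (-3 + u) + 3 = u)
G = 128 (G = 16*8 = 128)
(453/(-446) + (G + D(-2)))/(480 + Q(-22)) = (453/(-446) + (128 - 2))/(480 + (-22)²) = (453*(-1/446) + 126)/(480 + 484) = (-453/446 + 126)/964 = (55743/446)*(1/964) = 55743/429944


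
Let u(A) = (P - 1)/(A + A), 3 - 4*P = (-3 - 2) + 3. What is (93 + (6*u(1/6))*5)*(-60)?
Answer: -6930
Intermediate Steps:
P = 5/4 (P = ¾ - ((-3 - 2) + 3)/4 = ¾ - (-5 + 3)/4 = ¾ - ¼*(-2) = ¾ + ½ = 5/4 ≈ 1.2500)
u(A) = 1/(8*A) (u(A) = (5/4 - 1)/(A + A) = 1/(4*((2*A))) = (1/(2*A))/4 = 1/(8*A))
(93 + (6*u(1/6))*5)*(-60) = (93 + (6*(1/(8*((1/6)))))*5)*(-60) = (93 + (6*(1/(8*((1*(⅙))))))*5)*(-60) = (93 + (6*(1/(8*(⅙))))*5)*(-60) = (93 + (6*((⅛)*6))*5)*(-60) = (93 + (6*(¾))*5)*(-60) = (93 + (9/2)*5)*(-60) = (93 + 45/2)*(-60) = (231/2)*(-60) = -6930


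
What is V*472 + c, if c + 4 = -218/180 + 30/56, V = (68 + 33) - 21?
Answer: 47571709/1260 ≈ 37755.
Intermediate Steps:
V = 80 (V = 101 - 21 = 80)
c = -5891/1260 (c = -4 + (-218/180 + 30/56) = -4 + (-218*1/180 + 30*(1/56)) = -4 + (-109/90 + 15/28) = -4 - 851/1260 = -5891/1260 ≈ -4.6754)
V*472 + c = 80*472 - 5891/1260 = 37760 - 5891/1260 = 47571709/1260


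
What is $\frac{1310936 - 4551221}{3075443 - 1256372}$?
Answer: $- \frac{1080095}{606357} \approx -1.7813$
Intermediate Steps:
$\frac{1310936 - 4551221}{3075443 - 1256372} = - \frac{3240285}{1819071} = \left(-3240285\right) \frac{1}{1819071} = - \frac{1080095}{606357}$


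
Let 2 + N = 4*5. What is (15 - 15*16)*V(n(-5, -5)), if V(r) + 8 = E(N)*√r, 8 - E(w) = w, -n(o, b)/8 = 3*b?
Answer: 1800 + 4500*√30 ≈ 26448.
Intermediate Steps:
n(o, b) = -24*b
N = 18 (N = -2 + 4*5 = -2 + 20 = 18)
E(w) = 8 - w
V(r) = -8 - 10*√r (V(r) = -8 + (8 - 1*18)*√r = -8 + (8 - 18)*√r = -8 - 10*√r)
(15 - 15*16)*V(n(-5, -5)) = (15 - 15*16)*(-8 - 10*2*√30) = (15 - 240)*(-8 - 20*√30) = -225*(-8 - 20*√30) = 1800 + 4500*√30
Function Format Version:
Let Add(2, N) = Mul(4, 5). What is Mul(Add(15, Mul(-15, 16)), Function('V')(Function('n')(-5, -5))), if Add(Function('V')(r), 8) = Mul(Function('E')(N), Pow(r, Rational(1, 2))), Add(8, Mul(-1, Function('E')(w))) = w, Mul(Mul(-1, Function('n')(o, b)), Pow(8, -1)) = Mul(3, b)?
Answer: Add(1800, Mul(4500, Pow(30, Rational(1, 2)))) ≈ 26448.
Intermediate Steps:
Function('n')(o, b) = Mul(-24, b) (Function('n')(o, b) = Mul(-8, Mul(3, b)) = Mul(-24, b))
N = 18 (N = Add(-2, Mul(4, 5)) = Add(-2, 20) = 18)
Function('E')(w) = Add(8, Mul(-1, w))
Function('V')(r) = Add(-8, Mul(-10, Pow(r, Rational(1, 2)))) (Function('V')(r) = Add(-8, Mul(Add(8, Mul(-1, 18)), Pow(r, Rational(1, 2)))) = Add(-8, Mul(Add(8, -18), Pow(r, Rational(1, 2)))) = Add(-8, Mul(-10, Pow(r, Rational(1, 2)))))
Mul(Add(15, Mul(-15, 16)), Function('V')(Function('n')(-5, -5))) = Mul(Add(15, Mul(-15, 16)), Add(-8, Mul(-10, Pow(Mul(-24, -5), Rational(1, 2))))) = Mul(Add(15, -240), Add(-8, Mul(-10, Pow(120, Rational(1, 2))))) = Mul(-225, Add(-8, Mul(-10, Mul(2, Pow(30, Rational(1, 2)))))) = Mul(-225, Add(-8, Mul(-20, Pow(30, Rational(1, 2))))) = Add(1800, Mul(4500, Pow(30, Rational(1, 2))))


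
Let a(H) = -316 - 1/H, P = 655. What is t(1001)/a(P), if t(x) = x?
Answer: -655655/206981 ≈ -3.1677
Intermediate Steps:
t(1001)/a(P) = 1001/(-316 - 1/655) = 1001/(-206981/655) = 1001*(-655/206981) = -655655/206981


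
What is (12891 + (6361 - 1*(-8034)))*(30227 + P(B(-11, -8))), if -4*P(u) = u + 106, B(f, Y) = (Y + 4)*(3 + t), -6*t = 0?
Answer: 824132701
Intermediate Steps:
t = 0 (t = -1/6*0 = 0)
B(f, Y) = 12 + 3*Y (B(f, Y) = (Y + 4)*(3 + 0) = (4 + Y)*3 = 12 + 3*Y)
P(u) = -53/2 - u/4 (P(u) = -(u + 106)/4 = -(106 + u)/4 = -53/2 - u/4)
(12891 + (6361 - 1*(-8034)))*(30227 + P(B(-11, -8))) = (12891 + (6361 - 1*(-8034)))*(30227 + (-53/2 - (12 + 3*(-8))/4)) = (12891 + (6361 + 8034))*(30227 + (-53/2 - (12 - 24)/4)) = (12891 + 14395)*(30227 + (-53/2 - 1/4*(-12))) = 27286*(30227 + (-53/2 + 3)) = 27286*(30227 - 47/2) = 27286*(60407/2) = 824132701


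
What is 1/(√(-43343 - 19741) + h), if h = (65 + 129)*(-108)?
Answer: -1746/36587449 - I*√15771/219524694 ≈ -4.7721e-5 - 5.7207e-7*I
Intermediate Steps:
h = -20952 (h = 194*(-108) = -20952)
1/(√(-43343 - 19741) + h) = 1/(√(-43343 - 19741) - 20952) = 1/(√(-63084) - 20952) = 1/(2*I*√15771 - 20952) = 1/(-20952 + 2*I*√15771)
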